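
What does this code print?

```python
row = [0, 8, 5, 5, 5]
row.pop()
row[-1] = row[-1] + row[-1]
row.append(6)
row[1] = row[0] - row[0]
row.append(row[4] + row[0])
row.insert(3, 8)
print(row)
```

[0, 0, 5, 8, 10, 6, 6]

pop() removes 5 → [0, 8, 5, 5]
row[-1] = row[-1]+row[-1] = 5+5 = 10 → [0, 8, 5, 10]
append 6 → [0, 8, 5, 10, 6]
row[1] = row[0]-row[0] = 0-0 = 0 → [0, 0, 5, 10, 6]
append row[4]+row[0] = 6+0 = 6 → [0, 0, 5, 10, 6, 6]
insert 8 at 3 → [0, 0, 5, 8, 10, 6, 6]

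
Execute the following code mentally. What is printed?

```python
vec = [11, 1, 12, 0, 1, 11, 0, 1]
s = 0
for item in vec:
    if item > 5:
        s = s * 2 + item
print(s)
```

79

item=11: >5, s = 0*2+11 = 11
item=1: not >5
item=12: >5, s = 11*2+12 = 34
item=0: not >5
item=1: not >5
item=11: >5, s = 34*2+11 = 79
item=0: not >5
item=1: not >5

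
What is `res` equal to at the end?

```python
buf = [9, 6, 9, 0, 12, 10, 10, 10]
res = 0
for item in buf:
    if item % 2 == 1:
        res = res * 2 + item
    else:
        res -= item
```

item=9: odd, res = 0*2+9 = 9
item=6: not odd, res = 9-6 = 3
item=9: odd, res = 3*2+9 = 15
item=0: not odd, res = 15-0 = 15
item=12: not odd, res = 15-12 = 3
item=10: not odd, res = 3-10 = -7
item=10: not odd, res = (-7)-10 = -17
item=10: not odd, res = (-17)-10 = -27

-27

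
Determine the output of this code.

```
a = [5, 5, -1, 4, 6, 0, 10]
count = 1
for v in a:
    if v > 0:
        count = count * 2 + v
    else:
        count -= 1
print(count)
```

v=5: >0, count = 1*2+5 = 7
v=5: >0, count = 7*2+5 = 19
v=-1: not >0, count = 19-1 = 18
v=4: >0, count = 18*2+4 = 40
v=6: >0, count = 40*2+6 = 86
v=0: not >0, count = 86-1 = 85
v=10: >0, count = 85*2+10 = 180

180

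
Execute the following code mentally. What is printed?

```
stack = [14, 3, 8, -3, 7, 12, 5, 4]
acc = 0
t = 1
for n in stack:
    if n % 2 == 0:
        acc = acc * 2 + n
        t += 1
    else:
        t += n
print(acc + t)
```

n=14: even, acc = 0*2+14 = 14; t=2
n=3: not even; t=5
n=8: even, acc = 14*2+8 = 36; t=6
n=-3: not even; t=3
n=7: not even; t=10
n=12: even, acc = 36*2+12 = 84; t=11
n=5: not even; t=16
n=4: even, acc = 84*2+4 = 172; t=17
acc+t = 172+17 = 189

189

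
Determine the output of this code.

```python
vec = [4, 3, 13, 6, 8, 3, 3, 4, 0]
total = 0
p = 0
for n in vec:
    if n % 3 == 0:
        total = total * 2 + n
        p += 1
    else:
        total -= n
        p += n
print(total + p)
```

-260

n=4: not %3==0, total = 0-4 = -4; p=4
n=3: %3==0, total = (-4)*2+3 = -5; p=5
n=13: not %3==0, total = (-5)-13 = -18; p=18
n=6: %3==0, total = (-18)*2+6 = -30; p=19
n=8: not %3==0, total = (-30)-8 = -38; p=27
n=3: %3==0, total = (-38)*2+3 = -73; p=28
n=3: %3==0, total = (-73)*2+3 = -143; p=29
n=4: not %3==0, total = (-143)-4 = -147; p=33
n=0: %3==0, total = (-147)*2+0 = -294; p=34
total+p = (-294)+34 = -260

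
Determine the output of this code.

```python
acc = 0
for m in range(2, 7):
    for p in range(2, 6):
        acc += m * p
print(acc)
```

280

m=2,p=2: acc = 0+4 = 4
m=2,p=3: acc = 4+6 = 10
m=2,p=4: acc = 10+8 = 18
m=2,p=5: acc = 18+10 = 28
m=3,p=2: acc = 28+6 = 34
m=3,p=3: acc = 34+9 = 43
m=3,p=4: acc = 43+12 = 55
m=3,p=5: acc = 55+15 = 70
m=4,p=2: acc = 70+8 = 78
m=4,p=3: acc = 78+12 = 90
m=4,p=4: acc = 90+16 = 106
m=4,p=5: acc = 106+20 = 126
m=5,p=2: acc = 126+10 = 136
m=5,p=3: acc = 136+15 = 151
m=5,p=4: acc = 151+20 = 171
m=5,p=5: acc = 171+25 = 196
m=6,p=2: acc = 196+12 = 208
m=6,p=3: acc = 208+18 = 226
m=6,p=4: acc = 226+24 = 250
m=6,p=5: acc = 250+30 = 280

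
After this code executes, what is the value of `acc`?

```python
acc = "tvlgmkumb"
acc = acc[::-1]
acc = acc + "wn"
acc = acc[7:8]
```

reverse → 'bmukmglvt'
+ 'wn' → 'bmukmglvtwn'
slice [7:8] → 'v'

'v'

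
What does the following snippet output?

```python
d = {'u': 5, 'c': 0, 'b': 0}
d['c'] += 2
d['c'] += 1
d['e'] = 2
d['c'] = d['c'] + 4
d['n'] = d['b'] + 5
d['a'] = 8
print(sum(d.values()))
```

27

d['c'] = 0+2 = 2 → {'u': 5, 'c': 2, 'b': 0}
d['c'] = 2+1 = 3 → {'u': 5, 'c': 3, 'b': 0}
d['e'] = 2 → {'u': 5, 'c': 3, 'b': 0, 'e': 2}
d['c'] = d['c']+4 = 7 → {'u': 5, 'c': 7, 'b': 0, 'e': 2}
d['n'] = d['b']+5 = 5 → {'u': 5, 'c': 7, 'b': 0, 'e': 2, 'n': 5}
d['a'] = 8 → {'u': 5, 'c': 7, 'b': 0, 'e': 2, 'n': 5, 'a': 8}
sum of values = 27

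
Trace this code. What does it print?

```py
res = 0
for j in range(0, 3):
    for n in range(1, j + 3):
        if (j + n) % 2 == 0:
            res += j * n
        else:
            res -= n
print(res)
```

9

j=0,n=1: odd sum, res = 0-1 = -1
j=0,n=2: even sum, res = (-1)+0 = -1
j=1,n=1: even sum, res = (-1)+1 = 0
j=1,n=2: odd sum, res = 0-2 = -2
j=1,n=3: even sum, res = (-2)+3 = 1
j=2,n=1: odd sum, res = 1-1 = 0
j=2,n=2: even sum, res = 0+4 = 4
j=2,n=3: odd sum, res = 4-3 = 1
j=2,n=4: even sum, res = 1+8 = 9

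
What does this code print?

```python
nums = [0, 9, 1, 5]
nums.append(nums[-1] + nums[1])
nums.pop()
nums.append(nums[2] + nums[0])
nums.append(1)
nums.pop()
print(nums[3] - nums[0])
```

5

append nums[-1]+nums[1] = 5+9 = 14 → [0, 9, 1, 5, 14]
pop() removes 14 → [0, 9, 1, 5]
append nums[2]+nums[0] = 1+0 = 1 → [0, 9, 1, 5, 1]
append 1 → [0, 9, 1, 5, 1, 1]
pop() removes 1 → [0, 9, 1, 5, 1]
nums[3]-nums[0] = 5-0 = 5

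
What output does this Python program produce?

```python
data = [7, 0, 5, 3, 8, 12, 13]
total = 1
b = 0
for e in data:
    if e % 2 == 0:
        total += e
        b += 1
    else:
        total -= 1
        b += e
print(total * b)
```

527

e=7: not even, total = 1-1 = 0; b=7
e=0: even, total = 0+0 = 0; b=8
e=5: not even, total = 0-1 = -1; b=13
e=3: not even, total = (-1)-1 = -2; b=16
e=8: even, total = (-2)+8 = 6; b=17
e=12: even, total = 6+12 = 18; b=18
e=13: not even, total = 18-1 = 17; b=31
total*b = 17*31 = 527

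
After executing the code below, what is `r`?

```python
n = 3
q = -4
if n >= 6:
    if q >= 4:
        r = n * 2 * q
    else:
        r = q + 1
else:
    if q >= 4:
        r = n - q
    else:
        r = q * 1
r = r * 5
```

-20

n=3, q=-4
n >= 6 is False; q >= 4 is False
→ r = q * 1 = -4
r = (-4)*5 = -20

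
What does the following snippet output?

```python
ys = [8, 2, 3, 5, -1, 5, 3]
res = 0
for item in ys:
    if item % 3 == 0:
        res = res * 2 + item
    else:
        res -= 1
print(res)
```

-5

item=8: not %3==0, res = 0-1 = -1
item=2: not %3==0, res = (-1)-1 = -2
item=3: %3==0, res = (-2)*2+3 = -1
item=5: not %3==0, res = (-1)-1 = -2
item=-1: not %3==0, res = (-2)-1 = -3
item=5: not %3==0, res = (-3)-1 = -4
item=3: %3==0, res = (-4)*2+3 = -5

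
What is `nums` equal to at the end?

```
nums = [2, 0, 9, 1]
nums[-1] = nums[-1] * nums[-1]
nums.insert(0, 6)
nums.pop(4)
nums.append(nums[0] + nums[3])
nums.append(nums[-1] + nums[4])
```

[6, 2, 0, 9, 15, 30]

nums[-1] = nums[-1]*nums[-1] = 1*1 = 1 → [2, 0, 9, 1]
insert 6 at 0 → [6, 2, 0, 9, 1]
pop(4) removes 1 → [6, 2, 0, 9]
append nums[0]+nums[3] = 6+9 = 15 → [6, 2, 0, 9, 15]
append nums[-1]+nums[4] = 15+15 = 30 → [6, 2, 0, 9, 15, 30]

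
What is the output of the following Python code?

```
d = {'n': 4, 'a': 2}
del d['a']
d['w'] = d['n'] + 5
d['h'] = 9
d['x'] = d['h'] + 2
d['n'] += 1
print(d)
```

del 'a' → {'n': 4}
d['w'] = d['n']+5 = 9 → {'n': 4, 'w': 9}
d['h'] = 9 → {'n': 4, 'w': 9, 'h': 9}
d['x'] = d['h']+2 = 11 → {'n': 4, 'w': 9, 'h': 9, 'x': 11}
d['n'] = 4+1 = 5 → {'n': 5, 'w': 9, 'h': 9, 'x': 11}

{'n': 5, 'w': 9, 'h': 9, 'x': 11}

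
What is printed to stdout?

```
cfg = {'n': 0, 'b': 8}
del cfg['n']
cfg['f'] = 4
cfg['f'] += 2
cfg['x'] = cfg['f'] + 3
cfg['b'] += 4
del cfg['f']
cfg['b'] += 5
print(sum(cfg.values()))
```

26

del 'n' → {'b': 8}
cfg['f'] = 4 → {'b': 8, 'f': 4}
cfg['f'] = 4+2 = 6 → {'b': 8, 'f': 6}
cfg['x'] = cfg['f']+3 = 9 → {'b': 8, 'f': 6, 'x': 9}
cfg['b'] = 8+4 = 12 → {'b': 12, 'f': 6, 'x': 9}
del 'f' → {'b': 12, 'x': 9}
cfg['b'] = 12+5 = 17 → {'b': 17, 'x': 9}
sum of values = 26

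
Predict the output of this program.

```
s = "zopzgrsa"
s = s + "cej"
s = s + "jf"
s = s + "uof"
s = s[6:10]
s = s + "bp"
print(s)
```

sacebp

+ 'cej' → 'zopzgrsacej'
+ 'jf' → 'zopzgrsacejjf'
+ 'uof' → 'zopzgrsacejjfuof'
slice [6:10] → 'sace'
+ 'bp' → 'sacebp'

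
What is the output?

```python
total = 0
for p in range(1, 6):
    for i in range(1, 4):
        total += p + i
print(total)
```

75

p=1,i=1: total = 0+2 = 2
p=1,i=2: total = 2+3 = 5
p=1,i=3: total = 5+4 = 9
p=2,i=1: total = 9+3 = 12
p=2,i=2: total = 12+4 = 16
p=2,i=3: total = 16+5 = 21
p=3,i=1: total = 21+4 = 25
p=3,i=2: total = 25+5 = 30
p=3,i=3: total = 30+6 = 36
p=4,i=1: total = 36+5 = 41
p=4,i=2: total = 41+6 = 47
p=4,i=3: total = 47+7 = 54
p=5,i=1: total = 54+6 = 60
p=5,i=2: total = 60+7 = 67
p=5,i=3: total = 67+8 = 75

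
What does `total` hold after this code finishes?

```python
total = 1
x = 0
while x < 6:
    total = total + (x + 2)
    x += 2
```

x=0: total = 1+2 = 3
x=2: total = 3+4 = 7
x=4: total = 7+6 = 13

13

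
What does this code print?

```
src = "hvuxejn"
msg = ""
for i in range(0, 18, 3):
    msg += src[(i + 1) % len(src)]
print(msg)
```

vehxnu

i=0: add src[1]='v' → 'v'
i=3: add src[4]='e' → 've'
i=6: add src[0]='h' → 'veh'
i=9: add src[3]='x' → 'vehx'
i=12: add src[6]='n' → 'vehxn'
i=15: add src[2]='u' → 'vehxnu'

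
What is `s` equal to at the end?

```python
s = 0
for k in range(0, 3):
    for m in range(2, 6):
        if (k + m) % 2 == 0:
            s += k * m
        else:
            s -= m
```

-2

k=0,m=2: even sum, s = 0+0 = 0
k=0,m=3: odd sum, s = 0-3 = -3
k=0,m=4: even sum, s = (-3)+0 = -3
k=0,m=5: odd sum, s = (-3)-5 = -8
k=1,m=2: odd sum, s = (-8)-2 = -10
k=1,m=3: even sum, s = (-10)+3 = -7
k=1,m=4: odd sum, s = (-7)-4 = -11
k=1,m=5: even sum, s = (-11)+5 = -6
k=2,m=2: even sum, s = (-6)+4 = -2
k=2,m=3: odd sum, s = (-2)-3 = -5
k=2,m=4: even sum, s = (-5)+8 = 3
k=2,m=5: odd sum, s = 3-5 = -2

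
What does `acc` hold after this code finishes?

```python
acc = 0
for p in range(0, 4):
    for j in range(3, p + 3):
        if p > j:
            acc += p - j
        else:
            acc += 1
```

p=1,j=3: not 1>3, acc = 0+1 = 1
p=2,j=3: not 2>3, acc = 1+1 = 2
p=2,j=4: not 2>4, acc = 2+1 = 3
p=3,j=3: not 3>3, acc = 3+1 = 4
p=3,j=4: not 3>4, acc = 4+1 = 5
p=3,j=5: not 3>5, acc = 5+1 = 6

6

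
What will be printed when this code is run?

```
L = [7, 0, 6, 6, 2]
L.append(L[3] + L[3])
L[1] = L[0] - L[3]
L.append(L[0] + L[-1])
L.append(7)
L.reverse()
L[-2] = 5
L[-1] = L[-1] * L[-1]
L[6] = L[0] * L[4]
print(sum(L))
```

143

append L[3]+L[3] = 6+6 = 12 → [7, 0, 6, 6, 2, 12]
L[1] = L[0]-L[3] = 7-6 = 1 → [7, 1, 6, 6, 2, 12]
append L[0]+L[-1] = 7+12 = 19 → [7, 1, 6, 6, 2, 12, 19]
append 7 → [7, 1, 6, 6, 2, 12, 19, 7]
reverse → [7, 19, 12, 2, 6, 6, 1, 7]
L[-2] = 5 → [7, 19, 12, 2, 6, 6, 5, 7]
L[-1] = L[-1]*L[-1] = 7*7 = 49 → [7, 19, 12, 2, 6, 6, 5, 49]
L[6] = L[0]*L[4] = 7*6 = 42 → [7, 19, 12, 2, 6, 6, 42, 49]
sum = 143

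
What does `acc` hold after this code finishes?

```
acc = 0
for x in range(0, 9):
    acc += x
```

x=0: acc = 0+0 = 0
x=1: acc = 0+1 = 1
x=2: acc = 1+2 = 3
x=3: acc = 3+3 = 6
x=4: acc = 6+4 = 10
x=5: acc = 10+5 = 15
x=6: acc = 15+6 = 21
x=7: acc = 21+7 = 28
x=8: acc = 28+8 = 36

36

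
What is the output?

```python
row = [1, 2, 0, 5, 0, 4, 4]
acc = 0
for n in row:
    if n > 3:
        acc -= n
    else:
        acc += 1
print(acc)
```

n=1: not >3, acc = 0+1 = 1
n=2: not >3, acc = 1+1 = 2
n=0: not >3, acc = 2+1 = 3
n=5: >3, acc = 3-5 = -2
n=0: not >3, acc = (-2)+1 = -1
n=4: >3, acc = (-1)-4 = -5
n=4: >3, acc = (-5)-4 = -9

-9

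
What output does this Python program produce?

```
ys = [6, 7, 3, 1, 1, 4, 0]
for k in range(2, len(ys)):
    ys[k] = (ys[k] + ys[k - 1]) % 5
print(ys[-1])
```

k=2: ys[2] = (3+7)%5 = 0 → [6, 7, 0, 1, 1, 4, 0]
k=3: ys[3] = (1+0)%5 = 1 → [6, 7, 0, 1, 1, 4, 0]
k=4: ys[4] = (1+1)%5 = 2 → [6, 7, 0, 1, 2, 4, 0]
k=5: ys[5] = (4+2)%5 = 1 → [6, 7, 0, 1, 2, 1, 0]
k=6: ys[6] = (0+1)%5 = 1 → [6, 7, 0, 1, 2, 1, 1]

1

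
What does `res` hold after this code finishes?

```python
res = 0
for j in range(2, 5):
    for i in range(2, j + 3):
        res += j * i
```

j=2,i=2: res = 0+4 = 4
j=2,i=3: res = 4+6 = 10
j=2,i=4: res = 10+8 = 18
j=3,i=2: res = 18+6 = 24
j=3,i=3: res = 24+9 = 33
j=3,i=4: res = 33+12 = 45
j=3,i=5: res = 45+15 = 60
j=4,i=2: res = 60+8 = 68
j=4,i=3: res = 68+12 = 80
j=4,i=4: res = 80+16 = 96
j=4,i=5: res = 96+20 = 116
j=4,i=6: res = 116+24 = 140

140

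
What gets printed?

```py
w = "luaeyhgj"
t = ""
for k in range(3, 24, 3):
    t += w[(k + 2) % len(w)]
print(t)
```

k=3: add w[5]='h' → 'h'
k=6: add w[0]='l' → 'hl'
k=9: add w[3]='e' → 'hle'
k=12: add w[6]='g' → 'hleg'
k=15: add w[1]='u' → 'hlegu'
k=18: add w[4]='y' → 'hleguy'
k=21: add w[7]='j' → 'hleguyj'

hleguyj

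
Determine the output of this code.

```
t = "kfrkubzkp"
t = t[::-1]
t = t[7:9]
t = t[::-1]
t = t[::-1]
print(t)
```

fk

reverse → 'pkzbukrfk'
slice [7:9] → 'fk'
reverse → 'kf'
reverse → 'fk'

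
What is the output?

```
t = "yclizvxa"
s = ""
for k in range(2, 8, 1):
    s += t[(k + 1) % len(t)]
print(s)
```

k=2: add t[3]='i' → 'i'
k=3: add t[4]='z' → 'iz'
k=4: add t[5]='v' → 'izv'
k=5: add t[6]='x' → 'izvx'
k=6: add t[7]='a' → 'izvxa'
k=7: add t[0]='y' → 'izvxay'

izvxay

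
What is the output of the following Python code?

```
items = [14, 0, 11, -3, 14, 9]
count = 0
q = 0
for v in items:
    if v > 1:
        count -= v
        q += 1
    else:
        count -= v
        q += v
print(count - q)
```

v=14: >1, count = 0-14 = -14; q=1
v=0: not >1, count = (-14)-0 = -14; q=1
v=11: >1, count = (-14)-11 = -25; q=2
v=-3: not >1, count = (-25)-(-3) = -22; q=-1
v=14: >1, count = (-22)-14 = -36; q=0
v=9: >1, count = (-36)-9 = -45; q=1
count-q = (-45)-1 = -46

-46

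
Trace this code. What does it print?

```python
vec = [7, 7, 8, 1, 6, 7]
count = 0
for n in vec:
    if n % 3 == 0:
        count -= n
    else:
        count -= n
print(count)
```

n=7: not %3==0, count = 0-7 = -7
n=7: not %3==0, count = (-7)-7 = -14
n=8: not %3==0, count = (-14)-8 = -22
n=1: not %3==0, count = (-22)-1 = -23
n=6: %3==0, count = (-23)-6 = -29
n=7: not %3==0, count = (-29)-7 = -36

-36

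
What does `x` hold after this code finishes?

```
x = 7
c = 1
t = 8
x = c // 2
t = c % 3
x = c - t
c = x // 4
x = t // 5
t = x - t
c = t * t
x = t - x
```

-1

x = 1//2 = 0
t = 1%3 = 1
x = 1-1 = 0
c = 0//4 = 0
x = 1//5 = 0
t = 0-1 = -1
c = (-1)*(-1) = 1
x = (-1)-0 = -1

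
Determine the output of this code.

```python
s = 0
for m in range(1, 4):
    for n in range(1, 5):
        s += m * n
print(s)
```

60

m=1,n=1: s = 0+1 = 1
m=1,n=2: s = 1+2 = 3
m=1,n=3: s = 3+3 = 6
m=1,n=4: s = 6+4 = 10
m=2,n=1: s = 10+2 = 12
m=2,n=2: s = 12+4 = 16
m=2,n=3: s = 16+6 = 22
m=2,n=4: s = 22+8 = 30
m=3,n=1: s = 30+3 = 33
m=3,n=2: s = 33+6 = 39
m=3,n=3: s = 39+9 = 48
m=3,n=4: s = 48+12 = 60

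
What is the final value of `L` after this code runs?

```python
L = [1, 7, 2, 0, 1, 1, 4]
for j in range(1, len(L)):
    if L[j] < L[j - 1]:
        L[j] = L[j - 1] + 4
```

[1, 7, 11, 15, 19, 23, 27]

j=1: 7>=1, unchanged → [1, 7, 2, 0, 1, 1, 4]
j=2: 2<7, L[2] = 7+4 = 11 → [1, 7, 11, 0, 1, 1, 4]
j=3: 0<11, L[3] = 11+4 = 15 → [1, 7, 11, 15, 1, 1, 4]
j=4: 1<15, L[4] = 15+4 = 19 → [1, 7, 11, 15, 19, 1, 4]
j=5: 1<19, L[5] = 19+4 = 23 → [1, 7, 11, 15, 19, 23, 4]
j=6: 4<23, L[6] = 23+4 = 27 → [1, 7, 11, 15, 19, 23, 27]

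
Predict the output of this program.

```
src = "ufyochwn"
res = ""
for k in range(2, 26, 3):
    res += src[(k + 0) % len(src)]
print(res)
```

yhuowfcn

k=2: add src[2]='y' → 'y'
k=5: add src[5]='h' → 'yh'
k=8: add src[0]='u' → 'yhu'
k=11: add src[3]='o' → 'yhuo'
k=14: add src[6]='w' → 'yhuow'
k=17: add src[1]='f' → 'yhuowf'
k=20: add src[4]='c' → 'yhuowfc'
k=23: add src[7]='n' → 'yhuowfcn'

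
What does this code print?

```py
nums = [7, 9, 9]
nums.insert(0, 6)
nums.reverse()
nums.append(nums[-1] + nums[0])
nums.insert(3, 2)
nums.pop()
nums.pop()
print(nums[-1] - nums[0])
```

-7

insert 6 at 0 → [6, 7, 9, 9]
reverse → [9, 9, 7, 6]
append nums[-1]+nums[0] = 6+9 = 15 → [9, 9, 7, 6, 15]
insert 2 at 3 → [9, 9, 7, 2, 6, 15]
pop() removes 15 → [9, 9, 7, 2, 6]
pop() removes 6 → [9, 9, 7, 2]
nums[-1]-nums[0] = 2-9 = -7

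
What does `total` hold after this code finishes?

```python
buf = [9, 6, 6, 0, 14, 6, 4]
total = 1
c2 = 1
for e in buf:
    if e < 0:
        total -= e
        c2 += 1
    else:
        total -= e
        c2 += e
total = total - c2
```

e=9: not <0, total = 1-9 = -8; c2=10
e=6: not <0, total = (-8)-6 = -14; c2=16
e=6: not <0, total = (-14)-6 = -20; c2=22
e=0: not <0, total = (-20)-0 = -20; c2=22
e=14: not <0, total = (-20)-14 = -34; c2=36
e=6: not <0, total = (-34)-6 = -40; c2=42
e=4: not <0, total = (-40)-4 = -44; c2=46
total-c2 = (-44)-46 = -90

-90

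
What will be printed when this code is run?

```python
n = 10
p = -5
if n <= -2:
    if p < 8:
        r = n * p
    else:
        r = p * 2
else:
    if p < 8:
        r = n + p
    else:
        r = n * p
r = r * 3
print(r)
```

15

n=10, p=-5
n <= -2 is False; p < 8 is True
→ r = n + p = 5
r = 5*3 = 15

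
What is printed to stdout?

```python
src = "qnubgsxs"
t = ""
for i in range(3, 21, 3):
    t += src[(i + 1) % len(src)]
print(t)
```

gsusqb

i=3: add src[4]='g' → 'g'
i=6: add src[7]='s' → 'gs'
i=9: add src[2]='u' → 'gsu'
i=12: add src[5]='s' → 'gsus'
i=15: add src[0]='q' → 'gsusq'
i=18: add src[3]='b' → 'gsusqb'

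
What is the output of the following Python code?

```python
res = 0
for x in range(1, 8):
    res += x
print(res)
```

x=1: res = 0+1 = 1
x=2: res = 1+2 = 3
x=3: res = 3+3 = 6
x=4: res = 6+4 = 10
x=5: res = 10+5 = 15
x=6: res = 15+6 = 21
x=7: res = 21+7 = 28

28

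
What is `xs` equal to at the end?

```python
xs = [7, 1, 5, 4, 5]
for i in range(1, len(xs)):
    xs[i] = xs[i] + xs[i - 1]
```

i=1: xs[1] = 1+7 = 8 → [7, 8, 5, 4, 5]
i=2: xs[2] = 5+8 = 13 → [7, 8, 13, 4, 5]
i=3: xs[3] = 4+13 = 17 → [7, 8, 13, 17, 5]
i=4: xs[4] = 5+17 = 22 → [7, 8, 13, 17, 22]

[7, 8, 13, 17, 22]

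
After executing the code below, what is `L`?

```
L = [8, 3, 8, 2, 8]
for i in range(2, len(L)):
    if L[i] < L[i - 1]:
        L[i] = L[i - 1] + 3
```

i=2: 8>=3, unchanged → [8, 3, 8, 2, 8]
i=3: 2<8, L[3] = 8+3 = 11 → [8, 3, 8, 11, 8]
i=4: 8<11, L[4] = 11+3 = 14 → [8, 3, 8, 11, 14]

[8, 3, 8, 11, 14]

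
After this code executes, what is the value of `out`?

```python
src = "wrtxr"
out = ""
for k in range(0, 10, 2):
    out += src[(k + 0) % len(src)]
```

'wtrrx'

k=0: add src[0]='w' → 'w'
k=2: add src[2]='t' → 'wt'
k=4: add src[4]='r' → 'wtr'
k=6: add src[1]='r' → 'wtrr'
k=8: add src[3]='x' → 'wtrrx'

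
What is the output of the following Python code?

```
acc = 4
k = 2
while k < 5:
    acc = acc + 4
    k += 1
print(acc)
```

k=2: acc = 4+4 = 8
k=3: acc = 8+4 = 12
k=4: acc = 12+4 = 16

16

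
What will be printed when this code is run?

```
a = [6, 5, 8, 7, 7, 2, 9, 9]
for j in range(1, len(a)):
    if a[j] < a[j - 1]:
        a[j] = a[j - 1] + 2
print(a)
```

[6, 8, 8, 10, 12, 14, 16, 18]

j=1: 5<6, a[1] = 6+2 = 8 → [6, 8, 8, 7, 7, 2, 9, 9]
j=2: 8>=8, unchanged → [6, 8, 8, 7, 7, 2, 9, 9]
j=3: 7<8, a[3] = 8+2 = 10 → [6, 8, 8, 10, 7, 2, 9, 9]
j=4: 7<10, a[4] = 10+2 = 12 → [6, 8, 8, 10, 12, 2, 9, 9]
j=5: 2<12, a[5] = 12+2 = 14 → [6, 8, 8, 10, 12, 14, 9, 9]
j=6: 9<14, a[6] = 14+2 = 16 → [6, 8, 8, 10, 12, 14, 16, 9]
j=7: 9<16, a[7] = 16+2 = 18 → [6, 8, 8, 10, 12, 14, 16, 18]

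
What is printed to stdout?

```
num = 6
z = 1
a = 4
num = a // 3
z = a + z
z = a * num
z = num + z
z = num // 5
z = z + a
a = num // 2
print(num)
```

num = 4//3 = 1
z = 4+1 = 5
z = 4*1 = 4
z = 1+4 = 5
z = 1//5 = 0
z = 0+4 = 4
a = 1//2 = 0

1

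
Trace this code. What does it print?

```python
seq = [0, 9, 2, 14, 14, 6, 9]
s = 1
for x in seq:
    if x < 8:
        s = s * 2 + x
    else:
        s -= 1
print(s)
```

9

x=0: <8, s = 1*2+0 = 2
x=9: not <8, s = 2-1 = 1
x=2: <8, s = 1*2+2 = 4
x=14: not <8, s = 4-1 = 3
x=14: not <8, s = 3-1 = 2
x=6: <8, s = 2*2+6 = 10
x=9: not <8, s = 10-1 = 9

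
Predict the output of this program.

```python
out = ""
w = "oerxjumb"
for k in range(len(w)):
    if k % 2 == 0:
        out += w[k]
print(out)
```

orjm

k=0: add 'o' → 'o'
k=1: skip
k=2: add 'r' → 'or'
k=3: skip
k=4: add 'j' → 'orj'
k=5: skip
k=6: add 'm' → 'orjm'
k=7: skip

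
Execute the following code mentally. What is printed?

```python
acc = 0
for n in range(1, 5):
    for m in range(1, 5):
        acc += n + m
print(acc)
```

80

n=1,m=1: acc = 0+2 = 2
n=1,m=2: acc = 2+3 = 5
n=1,m=3: acc = 5+4 = 9
n=1,m=4: acc = 9+5 = 14
n=2,m=1: acc = 14+3 = 17
n=2,m=2: acc = 17+4 = 21
n=2,m=3: acc = 21+5 = 26
n=2,m=4: acc = 26+6 = 32
n=3,m=1: acc = 32+4 = 36
n=3,m=2: acc = 36+5 = 41
n=3,m=3: acc = 41+6 = 47
n=3,m=4: acc = 47+7 = 54
n=4,m=1: acc = 54+5 = 59
n=4,m=2: acc = 59+6 = 65
n=4,m=3: acc = 65+7 = 72
n=4,m=4: acc = 72+8 = 80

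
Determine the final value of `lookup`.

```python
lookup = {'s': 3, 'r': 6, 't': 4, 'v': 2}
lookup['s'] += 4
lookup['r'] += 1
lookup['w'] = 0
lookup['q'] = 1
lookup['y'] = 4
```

{'s': 7, 'r': 7, 't': 4, 'v': 2, 'w': 0, 'q': 1, 'y': 4}

lookup['s'] = 3+4 = 7 → {'s': 7, 'r': 6, 't': 4, 'v': 2}
lookup['r'] = 6+1 = 7 → {'s': 7, 'r': 7, 't': 4, 'v': 2}
lookup['w'] = 0 → {'s': 7, 'r': 7, 't': 4, 'v': 2, 'w': 0}
lookup['q'] = 1 → {'s': 7, 'r': 7, 't': 4, 'v': 2, 'w': 0, 'q': 1}
lookup['y'] = 4 → {'s': 7, 'r': 7, 't': 4, 'v': 2, 'w': 0, 'q': 1, 'y': 4}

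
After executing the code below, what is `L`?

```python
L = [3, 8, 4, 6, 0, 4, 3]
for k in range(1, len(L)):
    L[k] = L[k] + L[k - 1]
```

k=1: L[1] = 8+3 = 11 → [3, 11, 4, 6, 0, 4, 3]
k=2: L[2] = 4+11 = 15 → [3, 11, 15, 6, 0, 4, 3]
k=3: L[3] = 6+15 = 21 → [3, 11, 15, 21, 0, 4, 3]
k=4: L[4] = 0+21 = 21 → [3, 11, 15, 21, 21, 4, 3]
k=5: L[5] = 4+21 = 25 → [3, 11, 15, 21, 21, 25, 3]
k=6: L[6] = 3+25 = 28 → [3, 11, 15, 21, 21, 25, 28]

[3, 11, 15, 21, 21, 25, 28]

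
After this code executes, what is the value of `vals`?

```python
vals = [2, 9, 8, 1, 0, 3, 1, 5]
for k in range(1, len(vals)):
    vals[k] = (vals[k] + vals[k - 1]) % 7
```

[2, 4, 5, 6, 6, 2, 3, 1]

k=1: vals[1] = (9+2)%7 = 4 → [2, 4, 8, 1, 0, 3, 1, 5]
k=2: vals[2] = (8+4)%7 = 5 → [2, 4, 5, 1, 0, 3, 1, 5]
k=3: vals[3] = (1+5)%7 = 6 → [2, 4, 5, 6, 0, 3, 1, 5]
k=4: vals[4] = (0+6)%7 = 6 → [2, 4, 5, 6, 6, 3, 1, 5]
k=5: vals[5] = (3+6)%7 = 2 → [2, 4, 5, 6, 6, 2, 1, 5]
k=6: vals[6] = (1+2)%7 = 3 → [2, 4, 5, 6, 6, 2, 3, 5]
k=7: vals[7] = (5+3)%7 = 1 → [2, 4, 5, 6, 6, 2, 3, 1]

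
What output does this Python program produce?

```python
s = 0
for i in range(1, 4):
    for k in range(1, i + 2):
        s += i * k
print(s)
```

i=1,k=1: s = 0+1 = 1
i=1,k=2: s = 1+2 = 3
i=2,k=1: s = 3+2 = 5
i=2,k=2: s = 5+4 = 9
i=2,k=3: s = 9+6 = 15
i=3,k=1: s = 15+3 = 18
i=3,k=2: s = 18+6 = 24
i=3,k=3: s = 24+9 = 33
i=3,k=4: s = 33+12 = 45

45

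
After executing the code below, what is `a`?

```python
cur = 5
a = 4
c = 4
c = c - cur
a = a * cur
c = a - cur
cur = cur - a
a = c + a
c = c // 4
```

c = 4-5 = -1
a = 4*5 = 20
c = 20-5 = 15
cur = 5-20 = -15
a = 15+20 = 35
c = 15//4 = 3

35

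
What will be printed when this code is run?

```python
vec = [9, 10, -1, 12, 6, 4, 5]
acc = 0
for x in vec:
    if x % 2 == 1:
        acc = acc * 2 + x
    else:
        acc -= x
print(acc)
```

x=9: odd, acc = 0*2+9 = 9
x=10: not odd, acc = 9-10 = -1
x=-1: odd, acc = (-1)*2+(-1) = -3
x=12: not odd, acc = (-3)-12 = -15
x=6: not odd, acc = (-15)-6 = -21
x=4: not odd, acc = (-21)-4 = -25
x=5: odd, acc = (-25)*2+5 = -45

-45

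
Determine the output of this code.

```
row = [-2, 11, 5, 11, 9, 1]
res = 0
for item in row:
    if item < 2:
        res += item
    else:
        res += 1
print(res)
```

item=-2: <2, res = 0+(-2) = -2
item=11: not <2, res = (-2)+1 = -1
item=5: not <2, res = (-1)+1 = 0
item=11: not <2, res = 0+1 = 1
item=9: not <2, res = 1+1 = 2
item=1: <2, res = 2+1 = 3

3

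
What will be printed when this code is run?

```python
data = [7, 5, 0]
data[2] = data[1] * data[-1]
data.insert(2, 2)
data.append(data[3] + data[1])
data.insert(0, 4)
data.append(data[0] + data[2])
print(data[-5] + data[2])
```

data[2] = data[1]*data[-1] = 5*0 = 0 → [7, 5, 0]
insert 2 at 2 → [7, 5, 2, 0]
append data[3]+data[1] = 0+5 = 5 → [7, 5, 2, 0, 5]
insert 4 at 0 → [4, 7, 5, 2, 0, 5]
append data[0]+data[2] = 4+5 = 9 → [4, 7, 5, 2, 0, 5, 9]
data[-5]+data[2] = 5+5 = 10

10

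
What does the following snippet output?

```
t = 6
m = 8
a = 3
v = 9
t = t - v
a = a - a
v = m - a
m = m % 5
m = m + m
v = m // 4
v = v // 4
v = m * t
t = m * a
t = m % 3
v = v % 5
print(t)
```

t = 6-9 = -3
a = 3-3 = 0
v = 8-0 = 8
m = 8%5 = 3
m = 3+3 = 6
v = 6//4 = 1
v = 1//4 = 0
v = 6*(-3) = -18
t = 6*0 = 0
t = 6%3 = 0
v = (-18)%5 = 2

0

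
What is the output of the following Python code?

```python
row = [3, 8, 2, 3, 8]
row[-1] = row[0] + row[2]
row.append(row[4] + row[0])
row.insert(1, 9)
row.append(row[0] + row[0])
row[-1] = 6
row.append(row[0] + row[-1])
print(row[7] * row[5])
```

row[-1] = row[0]+row[2] = 3+2 = 5 → [3, 8, 2, 3, 5]
append row[4]+row[0] = 5+3 = 8 → [3, 8, 2, 3, 5, 8]
insert 9 at 1 → [3, 9, 8, 2, 3, 5, 8]
append row[0]+row[0] = 3+3 = 6 → [3, 9, 8, 2, 3, 5, 8, 6]
row[-1] = 6 → [3, 9, 8, 2, 3, 5, 8, 6]
append row[0]+row[-1] = 3+6 = 9 → [3, 9, 8, 2, 3, 5, 8, 6, 9]
row[7]*row[5] = 6*5 = 30

30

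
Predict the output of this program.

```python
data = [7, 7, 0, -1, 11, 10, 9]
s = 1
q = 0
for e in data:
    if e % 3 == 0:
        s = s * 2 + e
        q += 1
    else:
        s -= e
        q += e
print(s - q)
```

e=7: not %3==0, s = 1-7 = -6; q=7
e=7: not %3==0, s = (-6)-7 = -13; q=14
e=0: %3==0, s = (-13)*2+0 = -26; q=15
e=-1: not %3==0, s = (-26)-(-1) = -25; q=14
e=11: not %3==0, s = (-25)-11 = -36; q=25
e=10: not %3==0, s = (-36)-10 = -46; q=35
e=9: %3==0, s = (-46)*2+9 = -83; q=36
s-q = (-83)-36 = -119

-119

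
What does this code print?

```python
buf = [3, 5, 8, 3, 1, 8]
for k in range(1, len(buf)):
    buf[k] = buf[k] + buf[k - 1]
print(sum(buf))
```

94

k=1: buf[1] = 5+3 = 8 → [3, 8, 8, 3, 1, 8]
k=2: buf[2] = 8+8 = 16 → [3, 8, 16, 3, 1, 8]
k=3: buf[3] = 3+16 = 19 → [3, 8, 16, 19, 1, 8]
k=4: buf[4] = 1+19 = 20 → [3, 8, 16, 19, 20, 8]
k=5: buf[5] = 8+20 = 28 → [3, 8, 16, 19, 20, 28]
sum = 94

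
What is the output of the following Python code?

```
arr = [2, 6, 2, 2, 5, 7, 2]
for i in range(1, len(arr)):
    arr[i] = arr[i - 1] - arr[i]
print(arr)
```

i=1: arr[1] = 2-6 = -4 → [2, -4, 2, 2, 5, 7, 2]
i=2: arr[2] = (-4)-2 = -6 → [2, -4, -6, 2, 5, 7, 2]
i=3: arr[3] = (-6)-2 = -8 → [2, -4, -6, -8, 5, 7, 2]
i=4: arr[4] = (-8)-5 = -13 → [2, -4, -6, -8, -13, 7, 2]
i=5: arr[5] = (-13)-7 = -20 → [2, -4, -6, -8, -13, -20, 2]
i=6: arr[6] = (-20)-2 = -22 → [2, -4, -6, -8, -13, -20, -22]

[2, -4, -6, -8, -13, -20, -22]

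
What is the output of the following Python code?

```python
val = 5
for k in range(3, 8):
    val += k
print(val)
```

k=3: val = 5+3 = 8
k=4: val = 8+4 = 12
k=5: val = 12+5 = 17
k=6: val = 17+6 = 23
k=7: val = 23+7 = 30

30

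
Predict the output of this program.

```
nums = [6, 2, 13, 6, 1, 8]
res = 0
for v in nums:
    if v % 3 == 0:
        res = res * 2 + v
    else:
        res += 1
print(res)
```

v=6: %3==0, res = 0*2+6 = 6
v=2: not %3==0, res = 6+1 = 7
v=13: not %3==0, res = 7+1 = 8
v=6: %3==0, res = 8*2+6 = 22
v=1: not %3==0, res = 22+1 = 23
v=8: not %3==0, res = 23+1 = 24

24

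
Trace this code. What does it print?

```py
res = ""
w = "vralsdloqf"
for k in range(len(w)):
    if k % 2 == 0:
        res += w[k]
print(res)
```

k=0: add 'v' → 'v'
k=1: skip
k=2: add 'a' → 'va'
k=3: skip
k=4: add 's' → 'vas'
k=5: skip
k=6: add 'l' → 'vasl'
k=7: skip
k=8: add 'q' → 'vaslq'
k=9: skip

vaslq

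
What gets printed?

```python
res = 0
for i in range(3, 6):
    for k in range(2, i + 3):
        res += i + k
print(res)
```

123

i=3,k=2: res = 0+5 = 5
i=3,k=3: res = 5+6 = 11
i=3,k=4: res = 11+7 = 18
i=3,k=5: res = 18+8 = 26
i=4,k=2: res = 26+6 = 32
i=4,k=3: res = 32+7 = 39
i=4,k=4: res = 39+8 = 47
i=4,k=5: res = 47+9 = 56
i=4,k=6: res = 56+10 = 66
i=5,k=2: res = 66+7 = 73
i=5,k=3: res = 73+8 = 81
i=5,k=4: res = 81+9 = 90
i=5,k=5: res = 90+10 = 100
i=5,k=6: res = 100+11 = 111
i=5,k=7: res = 111+12 = 123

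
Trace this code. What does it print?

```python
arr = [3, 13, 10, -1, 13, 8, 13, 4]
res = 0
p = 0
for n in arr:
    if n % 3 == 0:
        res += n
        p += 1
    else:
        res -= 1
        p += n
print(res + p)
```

57

n=3: %3==0, res = 0+3 = 3; p=1
n=13: not %3==0, res = 3-1 = 2; p=14
n=10: not %3==0, res = 2-1 = 1; p=24
n=-1: not %3==0, res = 1-1 = 0; p=23
n=13: not %3==0, res = 0-1 = -1; p=36
n=8: not %3==0, res = (-1)-1 = -2; p=44
n=13: not %3==0, res = (-2)-1 = -3; p=57
n=4: not %3==0, res = (-3)-1 = -4; p=61
res+p = (-4)+61 = 57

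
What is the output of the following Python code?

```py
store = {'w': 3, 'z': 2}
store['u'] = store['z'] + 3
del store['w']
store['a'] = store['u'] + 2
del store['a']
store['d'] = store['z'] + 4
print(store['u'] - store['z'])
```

3

store['u'] = store['z']+3 = 5 → {'w': 3, 'z': 2, 'u': 5}
del 'w' → {'z': 2, 'u': 5}
store['a'] = store['u']+2 = 7 → {'z': 2, 'u': 5, 'a': 7}
del 'a' → {'z': 2, 'u': 5}
store['d'] = store['z']+4 = 6 → {'z': 2, 'u': 5, 'd': 6}
store['u']-store['z'] = 5-2 = 3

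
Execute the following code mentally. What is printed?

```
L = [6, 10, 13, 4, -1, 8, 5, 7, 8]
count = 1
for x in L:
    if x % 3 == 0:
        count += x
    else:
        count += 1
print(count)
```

x=6: %3==0, count = 1+6 = 7
x=10: not %3==0, count = 7+1 = 8
x=13: not %3==0, count = 8+1 = 9
x=4: not %3==0, count = 9+1 = 10
x=-1: not %3==0, count = 10+1 = 11
x=8: not %3==0, count = 11+1 = 12
x=5: not %3==0, count = 12+1 = 13
x=7: not %3==0, count = 13+1 = 14
x=8: not %3==0, count = 14+1 = 15

15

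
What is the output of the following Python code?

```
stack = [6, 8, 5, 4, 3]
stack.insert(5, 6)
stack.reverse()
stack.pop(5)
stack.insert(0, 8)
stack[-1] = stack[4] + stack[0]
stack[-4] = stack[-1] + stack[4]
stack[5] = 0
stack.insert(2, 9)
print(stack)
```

[8, 6, 9, 18, 4, 5, 0]

insert 6 at 5 → [6, 8, 5, 4, 3, 6]
reverse → [6, 3, 4, 5, 8, 6]
pop(5) removes 6 → [6, 3, 4, 5, 8]
insert 8 at 0 → [8, 6, 3, 4, 5, 8]
stack[-1] = stack[4]+stack[0] = 5+8 = 13 → [8, 6, 3, 4, 5, 13]
stack[-4] = stack[-1]+stack[4] = 13+5 = 18 → [8, 6, 18, 4, 5, 13]
stack[5] = 0 → [8, 6, 18, 4, 5, 0]
insert 9 at 2 → [8, 6, 9, 18, 4, 5, 0]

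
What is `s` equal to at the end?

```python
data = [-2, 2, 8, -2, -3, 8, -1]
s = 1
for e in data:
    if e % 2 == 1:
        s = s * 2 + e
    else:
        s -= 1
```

-21

e=-2: not odd, s = 1-1 = 0
e=2: not odd, s = 0-1 = -1
e=8: not odd, s = (-1)-1 = -2
e=-2: not odd, s = (-2)-1 = -3
e=-3: odd, s = (-3)*2+(-3) = -9
e=8: not odd, s = (-9)-1 = -10
e=-1: odd, s = (-10)*2+(-1) = -21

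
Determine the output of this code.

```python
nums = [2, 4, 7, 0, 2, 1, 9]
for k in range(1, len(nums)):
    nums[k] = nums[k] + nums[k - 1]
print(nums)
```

k=1: nums[1] = 4+2 = 6 → [2, 6, 7, 0, 2, 1, 9]
k=2: nums[2] = 7+6 = 13 → [2, 6, 13, 0, 2, 1, 9]
k=3: nums[3] = 0+13 = 13 → [2, 6, 13, 13, 2, 1, 9]
k=4: nums[4] = 2+13 = 15 → [2, 6, 13, 13, 15, 1, 9]
k=5: nums[5] = 1+15 = 16 → [2, 6, 13, 13, 15, 16, 9]
k=6: nums[6] = 9+16 = 25 → [2, 6, 13, 13, 15, 16, 25]

[2, 6, 13, 13, 15, 16, 25]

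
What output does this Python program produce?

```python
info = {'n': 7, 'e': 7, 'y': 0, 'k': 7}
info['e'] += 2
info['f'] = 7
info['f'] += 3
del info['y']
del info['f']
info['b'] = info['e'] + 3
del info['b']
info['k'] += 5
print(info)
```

{'n': 7, 'e': 9, 'k': 12}

info['e'] = 7+2 = 9 → {'n': 7, 'e': 9, 'y': 0, 'k': 7}
info['f'] = 7 → {'n': 7, 'e': 9, 'y': 0, 'k': 7, 'f': 7}
info['f'] = 7+3 = 10 → {'n': 7, 'e': 9, 'y': 0, 'k': 7, 'f': 10}
del 'y' → {'n': 7, 'e': 9, 'k': 7, 'f': 10}
del 'f' → {'n': 7, 'e': 9, 'k': 7}
info['b'] = info['e']+3 = 12 → {'n': 7, 'e': 9, 'k': 7, 'b': 12}
del 'b' → {'n': 7, 'e': 9, 'k': 7}
info['k'] = 7+5 = 12 → {'n': 7, 'e': 9, 'k': 12}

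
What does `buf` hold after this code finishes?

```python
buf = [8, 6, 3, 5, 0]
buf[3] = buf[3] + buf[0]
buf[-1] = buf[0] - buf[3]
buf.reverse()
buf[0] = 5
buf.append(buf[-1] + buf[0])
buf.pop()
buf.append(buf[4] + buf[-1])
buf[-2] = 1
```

buf[3] = buf[3]+buf[0] = 5+8 = 13 → [8, 6, 3, 13, 0]
buf[-1] = buf[0]-buf[3] = 8-13 = -5 → [8, 6, 3, 13, -5]
reverse → [-5, 13, 3, 6, 8]
buf[0] = 5 → [5, 13, 3, 6, 8]
append buf[-1]+buf[0] = 8+5 = 13 → [5, 13, 3, 6, 8, 13]
pop() removes 13 → [5, 13, 3, 6, 8]
append buf[4]+buf[-1] = 8+8 = 16 → [5, 13, 3, 6, 8, 16]
buf[-2] = 1 → [5, 13, 3, 6, 1, 16]

[5, 13, 3, 6, 1, 16]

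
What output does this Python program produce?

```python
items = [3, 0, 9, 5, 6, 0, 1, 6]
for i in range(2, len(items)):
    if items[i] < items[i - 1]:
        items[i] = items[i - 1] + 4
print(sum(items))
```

i=2: 9>=0, unchanged → [3, 0, 9, 5, 6, 0, 1, 6]
i=3: 5<9, items[3] = 9+4 = 13 → [3, 0, 9, 13, 6, 0, 1, 6]
i=4: 6<13, items[4] = 13+4 = 17 → [3, 0, 9, 13, 17, 0, 1, 6]
i=5: 0<17, items[5] = 17+4 = 21 → [3, 0, 9, 13, 17, 21, 1, 6]
i=6: 1<21, items[6] = 21+4 = 25 → [3, 0, 9, 13, 17, 21, 25, 6]
i=7: 6<25, items[7] = 25+4 = 29 → [3, 0, 9, 13, 17, 21, 25, 29]
sum = 117

117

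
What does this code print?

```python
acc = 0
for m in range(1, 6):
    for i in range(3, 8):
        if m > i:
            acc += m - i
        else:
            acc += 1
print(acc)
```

26

m=1,i=3: not 1>3, acc = 0+1 = 1
m=1,i=4: not 1>4, acc = 1+1 = 2
m=1,i=5: not 1>5, acc = 2+1 = 3
m=1,i=6: not 1>6, acc = 3+1 = 4
m=1,i=7: not 1>7, acc = 4+1 = 5
m=2,i=3: not 2>3, acc = 5+1 = 6
m=2,i=4: not 2>4, acc = 6+1 = 7
m=2,i=5: not 2>5, acc = 7+1 = 8
m=2,i=6: not 2>6, acc = 8+1 = 9
m=2,i=7: not 2>7, acc = 9+1 = 10
m=3,i=3: not 3>3, acc = 10+1 = 11
m=3,i=4: not 3>4, acc = 11+1 = 12
m=3,i=5: not 3>5, acc = 12+1 = 13
m=3,i=6: not 3>6, acc = 13+1 = 14
m=3,i=7: not 3>7, acc = 14+1 = 15
m=4,i=3: 4>3, acc = 15+1 = 16
m=4,i=4: not 4>4, acc = 16+1 = 17
m=4,i=5: not 4>5, acc = 17+1 = 18
m=4,i=6: not 4>6, acc = 18+1 = 19
m=4,i=7: not 4>7, acc = 19+1 = 20
m=5,i=3: 5>3, acc = 20+2 = 22
m=5,i=4: 5>4, acc = 22+1 = 23
m=5,i=5: not 5>5, acc = 23+1 = 24
m=5,i=6: not 5>6, acc = 24+1 = 25
m=5,i=7: not 5>7, acc = 25+1 = 26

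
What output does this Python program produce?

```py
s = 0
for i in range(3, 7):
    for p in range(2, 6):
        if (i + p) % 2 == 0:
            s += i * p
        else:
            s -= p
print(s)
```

i=3,p=2: odd sum, s = 0-2 = -2
i=3,p=3: even sum, s = (-2)+9 = 7
i=3,p=4: odd sum, s = 7-4 = 3
i=3,p=5: even sum, s = 3+15 = 18
i=4,p=2: even sum, s = 18+8 = 26
i=4,p=3: odd sum, s = 26-3 = 23
i=4,p=4: even sum, s = 23+16 = 39
i=4,p=5: odd sum, s = 39-5 = 34
i=5,p=2: odd sum, s = 34-2 = 32
i=5,p=3: even sum, s = 32+15 = 47
i=5,p=4: odd sum, s = 47-4 = 43
i=5,p=5: even sum, s = 43+25 = 68
i=6,p=2: even sum, s = 68+12 = 80
i=6,p=3: odd sum, s = 80-3 = 77
i=6,p=4: even sum, s = 77+24 = 101
i=6,p=5: odd sum, s = 101-5 = 96

96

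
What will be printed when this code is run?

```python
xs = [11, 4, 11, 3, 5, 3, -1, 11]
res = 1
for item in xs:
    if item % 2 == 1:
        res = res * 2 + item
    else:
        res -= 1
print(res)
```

1229

item=11: odd, res = 1*2+11 = 13
item=4: not odd, res = 13-1 = 12
item=11: odd, res = 12*2+11 = 35
item=3: odd, res = 35*2+3 = 73
item=5: odd, res = 73*2+5 = 151
item=3: odd, res = 151*2+3 = 305
item=-1: odd, res = 305*2+(-1) = 609
item=11: odd, res = 609*2+11 = 1229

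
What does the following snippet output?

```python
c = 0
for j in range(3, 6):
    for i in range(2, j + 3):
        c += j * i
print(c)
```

j=3,i=2: c = 0+6 = 6
j=3,i=3: c = 6+9 = 15
j=3,i=4: c = 15+12 = 27
j=3,i=5: c = 27+15 = 42
j=4,i=2: c = 42+8 = 50
j=4,i=3: c = 50+12 = 62
j=4,i=4: c = 62+16 = 78
j=4,i=5: c = 78+20 = 98
j=4,i=6: c = 98+24 = 122
j=5,i=2: c = 122+10 = 132
j=5,i=3: c = 132+15 = 147
j=5,i=4: c = 147+20 = 167
j=5,i=5: c = 167+25 = 192
j=5,i=6: c = 192+30 = 222
j=5,i=7: c = 222+35 = 257

257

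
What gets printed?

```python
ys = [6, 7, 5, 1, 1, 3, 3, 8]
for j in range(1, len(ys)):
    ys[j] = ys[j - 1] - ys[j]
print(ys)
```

j=1: ys[1] = 6-7 = -1 → [6, -1, 5, 1, 1, 3, 3, 8]
j=2: ys[2] = (-1)-5 = -6 → [6, -1, -6, 1, 1, 3, 3, 8]
j=3: ys[3] = (-6)-1 = -7 → [6, -1, -6, -7, 1, 3, 3, 8]
j=4: ys[4] = (-7)-1 = -8 → [6, -1, -6, -7, -8, 3, 3, 8]
j=5: ys[5] = (-8)-3 = -11 → [6, -1, -6, -7, -8, -11, 3, 8]
j=6: ys[6] = (-11)-3 = -14 → [6, -1, -6, -7, -8, -11, -14, 8]
j=7: ys[7] = (-14)-8 = -22 → [6, -1, -6, -7, -8, -11, -14, -22]

[6, -1, -6, -7, -8, -11, -14, -22]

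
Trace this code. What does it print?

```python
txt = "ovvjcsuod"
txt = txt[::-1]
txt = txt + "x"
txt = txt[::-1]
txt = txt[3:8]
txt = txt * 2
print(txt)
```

reverse → 'douscjvvo'
+ 'x' → 'douscjvvox'
reverse → 'xovvjcsuod'
slice [3:8] → 'vjcsu'
repeat ×2 → 'vjcsuvjcsu'

vjcsuvjcsu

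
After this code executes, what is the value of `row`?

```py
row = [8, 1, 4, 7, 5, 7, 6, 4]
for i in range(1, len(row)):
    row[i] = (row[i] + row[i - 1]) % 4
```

[8, 1, 1, 0, 1, 0, 2, 2]

i=1: row[1] = (1+8)%4 = 1 → [8, 1, 4, 7, 5, 7, 6, 4]
i=2: row[2] = (4+1)%4 = 1 → [8, 1, 1, 7, 5, 7, 6, 4]
i=3: row[3] = (7+1)%4 = 0 → [8, 1, 1, 0, 5, 7, 6, 4]
i=4: row[4] = (5+0)%4 = 1 → [8, 1, 1, 0, 1, 7, 6, 4]
i=5: row[5] = (7+1)%4 = 0 → [8, 1, 1, 0, 1, 0, 6, 4]
i=6: row[6] = (6+0)%4 = 2 → [8, 1, 1, 0, 1, 0, 2, 4]
i=7: row[7] = (4+2)%4 = 2 → [8, 1, 1, 0, 1, 0, 2, 2]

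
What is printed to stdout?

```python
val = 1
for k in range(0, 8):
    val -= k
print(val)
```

-27

k=0: val = 1-0 = 1
k=1: val = 1-1 = 0
k=2: val = 0-2 = -2
k=3: val = (-2)-3 = -5
k=4: val = (-5)-4 = -9
k=5: val = (-9)-5 = -14
k=6: val = (-14)-6 = -20
k=7: val = (-20)-7 = -27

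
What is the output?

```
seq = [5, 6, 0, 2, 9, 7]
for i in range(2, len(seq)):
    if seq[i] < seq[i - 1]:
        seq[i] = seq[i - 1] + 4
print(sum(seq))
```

i=2: 0<6, seq[2] = 6+4 = 10 → [5, 6, 10, 2, 9, 7]
i=3: 2<10, seq[3] = 10+4 = 14 → [5, 6, 10, 14, 9, 7]
i=4: 9<14, seq[4] = 14+4 = 18 → [5, 6, 10, 14, 18, 7]
i=5: 7<18, seq[5] = 18+4 = 22 → [5, 6, 10, 14, 18, 22]
sum = 75

75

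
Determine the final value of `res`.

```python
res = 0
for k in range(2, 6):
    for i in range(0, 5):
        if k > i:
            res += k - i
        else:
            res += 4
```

k=2,i=0: 2>0, res = 0+2 = 2
k=2,i=1: 2>1, res = 2+1 = 3
k=2,i=2: not 2>2, res = 3+4 = 7
k=2,i=3: not 2>3, res = 7+4 = 11
k=2,i=4: not 2>4, res = 11+4 = 15
k=3,i=0: 3>0, res = 15+3 = 18
k=3,i=1: 3>1, res = 18+2 = 20
k=3,i=2: 3>2, res = 20+1 = 21
k=3,i=3: not 3>3, res = 21+4 = 25
k=3,i=4: not 3>4, res = 25+4 = 29
k=4,i=0: 4>0, res = 29+4 = 33
k=4,i=1: 4>1, res = 33+3 = 36
k=4,i=2: 4>2, res = 36+2 = 38
k=4,i=3: 4>3, res = 38+1 = 39
k=4,i=4: not 4>4, res = 39+4 = 43
k=5,i=0: 5>0, res = 43+5 = 48
k=5,i=1: 5>1, res = 48+4 = 52
k=5,i=2: 5>2, res = 52+3 = 55
k=5,i=3: 5>3, res = 55+2 = 57
k=5,i=4: 5>4, res = 57+1 = 58

58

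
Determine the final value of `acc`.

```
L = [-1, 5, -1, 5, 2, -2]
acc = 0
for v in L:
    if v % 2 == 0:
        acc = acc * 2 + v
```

v=-1: not even
v=5: not even
v=-1: not even
v=5: not even
v=2: even, acc = 0*2+2 = 2
v=-2: even, acc = 2*2+(-2) = 2

2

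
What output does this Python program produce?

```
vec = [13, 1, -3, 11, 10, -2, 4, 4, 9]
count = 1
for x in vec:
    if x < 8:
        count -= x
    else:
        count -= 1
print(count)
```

x=13: not <8, count = 1-1 = 0
x=1: <8, count = 0-1 = -1
x=-3: <8, count = (-1)-(-3) = 2
x=11: not <8, count = 2-1 = 1
x=10: not <8, count = 1-1 = 0
x=-2: <8, count = 0-(-2) = 2
x=4: <8, count = 2-4 = -2
x=4: <8, count = (-2)-4 = -6
x=9: not <8, count = (-6)-1 = -7

-7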